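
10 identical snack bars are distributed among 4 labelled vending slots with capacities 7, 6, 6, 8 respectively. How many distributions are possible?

232

By stars and bars, unrestricted non-negative solutions to x_1+…+x_4 = 10 number C(10+3,3) = 286.
Subtract solutions that violate a single cap (substitute x_i' = x_i − (cap_i+1)): x_1 ≥ 8 gives C(5,3) = 10; x_2 ≥ 7 gives C(6,3) = 20; x_3 ≥ 7 gives C(6,3) = 20; x_4 ≥ 9 gives C(4,3) = 4. Together 54.
No two caps can be exceeded simultaneously, so the pair terms are all 0.
By inclusion–exclusion the count is 286 − 54 + 0 = 232.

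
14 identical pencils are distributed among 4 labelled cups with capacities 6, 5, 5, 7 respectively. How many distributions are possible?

166

Without the upper bounds there are C(17,3) = 680 ways to split 14 among 4 cups.
Subtract solutions that violate a single cap (substitute x_i' = x_i − (cap_i+1)): x_1 ≥ 7 gives C(10,3) = 120; x_2 ≥ 6 gives C(11,3) = 165; x_3 ≥ 6 gives C(11,3) = 165; x_4 ≥ 8 gives C(9,3) = 84. Together 534.
Add back pairs where two caps are both exceeded: 4 + 4 + 0 + 10 + 1 + 1 = 20.
By inclusion–exclusion the count is 680 − 534 + 20 = 166.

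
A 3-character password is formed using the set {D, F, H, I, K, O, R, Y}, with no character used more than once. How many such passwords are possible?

This is a permutation of 3 out of 8: P(8,3) = 8!/5!.
8 × 7 × 6 = 336.

336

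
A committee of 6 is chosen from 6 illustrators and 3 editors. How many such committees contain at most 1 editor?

19

Split by how many editors are chosen (0 through 1).
Sum: C(3,0)·C(6,6) + C(3,1)·C(6,5) = 1 + 18 = 19.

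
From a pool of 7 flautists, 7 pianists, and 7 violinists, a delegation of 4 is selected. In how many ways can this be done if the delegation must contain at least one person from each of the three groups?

3087

Total 4-person selections from all 21: C(21,4) = 5985.
Subtract selections that omit an entire group: no flautists → C(14,4) = 1001; no pianists → C(14,4) = 1001; no violinists → C(14,4) = 1001.
Add back selections omitting two groups (i.e. drawn from a single group): C(7,4) + C(7,4) + C(7,4) = 105.
By inclusion–exclusion: 5985 − 3003 + 105 = 3087.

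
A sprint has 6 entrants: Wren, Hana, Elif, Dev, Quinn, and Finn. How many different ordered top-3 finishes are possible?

There are 6 choices for 1st place, 5 for 2nd, and 4 for 3rd.
That gives 6 × 5 × 4 = 120.

120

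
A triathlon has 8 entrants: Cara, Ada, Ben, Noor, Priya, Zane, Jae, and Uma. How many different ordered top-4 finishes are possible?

1680

This is an ordered selection of 4 from 8: P(8,4).
That gives 8 × 7 × 6 × 5 = 1680.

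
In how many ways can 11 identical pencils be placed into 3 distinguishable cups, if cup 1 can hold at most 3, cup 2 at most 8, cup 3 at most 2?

Ignoring the caps, the number of non-negative solutions to x_1+…+x_3 = 11 is C(13,2) = 78.
Subtract solutions that violate a single cap (substitute x_i' = x_i − (cap_i+1)): x_1 ≥ 4 gives C(9,2) = 36; x_2 ≥ 9 gives C(4,2) = 6; x_3 ≥ 3 gives C(10,2) = 45. Together 87.
Add back pairs where two caps are both exceeded: 0 + 15 + 0 = 15.
By inclusion–exclusion the count is 78 − 87 + 15 = 6.

6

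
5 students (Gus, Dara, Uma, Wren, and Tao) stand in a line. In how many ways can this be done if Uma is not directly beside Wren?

72

There are 5! = 120 arrangements in all. If Uma and Wren are adjacent, merging them into one block gives 2·(4)! = 48 arrangements.
Complementary counting: 120 − 48 = 72.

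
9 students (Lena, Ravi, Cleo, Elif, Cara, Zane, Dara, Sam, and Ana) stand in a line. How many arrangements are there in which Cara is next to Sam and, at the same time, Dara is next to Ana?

Treat {Cara,Sam} as one block (2 orders) and {Dara,Ana} as another (2 orders).
That leaves 7 units to arrange: 2 × 2 × 7! = 4 × 5040 = 20160.

20160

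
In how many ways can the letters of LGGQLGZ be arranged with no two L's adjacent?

There are 7!/(3!·2!) = 420 arrangements of LGGQLGZ in total.
If the two L's are adjacent, glue them into one block, leaving 6 items to arrange: (6)!/(3!) = 120 ways.
Subtracting, 420 − 120 = 300 arrangements keep the L's apart.

300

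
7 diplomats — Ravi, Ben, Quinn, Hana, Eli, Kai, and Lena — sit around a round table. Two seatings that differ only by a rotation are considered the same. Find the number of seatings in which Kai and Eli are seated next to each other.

Glue Kai and Eli into a block (2 internal orders). Seating 6 units around a circle gives (5)! arrangements.
So 2 × (5)! = 2 × 120 = 240.

240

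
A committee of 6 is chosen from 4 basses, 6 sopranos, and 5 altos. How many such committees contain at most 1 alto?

Split by how many altos are chosen (0 through 1).
Sum: C(5,0)·C(10,6) + C(5,1)·C(10,5) = 210 + 1260 = 1470.

1470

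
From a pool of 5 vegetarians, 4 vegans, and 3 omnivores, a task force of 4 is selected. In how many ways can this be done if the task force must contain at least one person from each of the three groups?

270

Unrestricted: C(12,4) = 495 ways to pick any 4 of the 12.
Selections missing a whole group: no vegetarians → C(7,4) = 35; no vegans → C(8,4) = 70; no omnivores → C(9,4) = 126.
Add back selections omitting two groups (i.e. drawn from a single group): C(5,4) + C(4,4) + C(3,4) = 6.
By inclusion–exclusion: 495 − 231 + 6 = 270.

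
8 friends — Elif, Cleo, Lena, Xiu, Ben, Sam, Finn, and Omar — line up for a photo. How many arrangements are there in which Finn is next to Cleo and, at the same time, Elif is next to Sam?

Treat {Finn,Cleo} as one block (2 orders) and {Elif,Sam} as another (2 orders).
That leaves 6 units to arrange: 2 × 2 × 6! = 4 × 720 = 2880.

2880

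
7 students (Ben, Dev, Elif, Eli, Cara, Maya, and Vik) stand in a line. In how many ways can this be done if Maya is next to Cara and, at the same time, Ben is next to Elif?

Treat {Maya,Cara} as one block (2 orders) and {Ben,Elif} as another (2 orders).
That leaves 5 units to arrange: 2 × 2 × 5! = 4 × 120 = 480.

480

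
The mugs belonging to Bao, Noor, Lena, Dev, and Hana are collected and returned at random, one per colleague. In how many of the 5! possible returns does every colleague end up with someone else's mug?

This is the derangement count D_5: permutations of 5 items with no fixed point.
By inclusion–exclusion this is Σ_{j=0}^{5} (−1)^j C(5,j)·(5−j)!.
Computing: 120 − 120 + 60 − 20 + 5 − 1 = 44.

44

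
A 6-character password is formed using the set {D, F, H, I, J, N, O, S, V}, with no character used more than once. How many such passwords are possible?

60480

Choose and order 6 of the 9 symbols: the first character has 9 options, the next 8, and so on down to 4.
That product is 9 × 8 × 7 × 6 × 5 × 4 = 60480.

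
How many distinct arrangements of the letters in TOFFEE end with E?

With the last slot taken by E, it remains to arrange the other 5 letters (TOFFE).
Those 5 letters have F appearing twice, giving (5)!/(2!) = 60.

60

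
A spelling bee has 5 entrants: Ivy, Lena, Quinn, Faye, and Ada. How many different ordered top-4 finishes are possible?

There are 5 choices for 1st place, 4 for 2nd, and so on down to 2 for position 4.
That gives 5 × 4 × 3 × 2 = 120.

120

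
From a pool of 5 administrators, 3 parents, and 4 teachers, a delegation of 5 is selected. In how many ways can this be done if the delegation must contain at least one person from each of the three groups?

Total 5-person selections from all 12: C(12,5) = 792.
Selections missing a whole group: no administrators → C(7,5) = 21; no parents → C(9,5) = 126; no teachers → C(8,5) = 56.
Add back selections omitting two groups (i.e. drawn from a single group): C(5,5) + C(3,5) + C(4,5) = 1.
By inclusion–exclusion: 792 − 203 + 1 = 590.

590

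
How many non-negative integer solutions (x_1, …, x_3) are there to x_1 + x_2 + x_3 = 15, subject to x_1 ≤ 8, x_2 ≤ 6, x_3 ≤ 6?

Ignoring the caps, the number of non-negative solutions to x_1+…+x_3 = 15 is C(17,2) = 136.
Subtract solutions that violate a single cap (substitute x_i' = x_i − (cap_i+1)): x_1 ≥ 9 gives C(8,2) = 28; x_2 ≥ 7 gives C(10,2) = 45; x_3 ≥ 7 gives C(10,2) = 45. Together 118.
Add back pairs where two caps are both exceeded: 0 + 0 + 3 = 3.
By inclusion–exclusion the count is 136 − 118 + 3 = 21.

21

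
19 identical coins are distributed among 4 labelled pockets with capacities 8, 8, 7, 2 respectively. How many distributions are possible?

Without the upper bounds there are C(22,3) = 1540 ways to split 19 among 4 pockets.
Subtract solutions that violate a single cap (substitute x_i' = x_i − (cap_i+1)): x_1 ≥ 9 gives C(13,3) = 286; x_2 ≥ 9 gives C(13,3) = 286; x_3 ≥ 8 gives C(14,3) = 364; x_4 ≥ 3 gives C(19,3) = 969. Together 1905.
Add back pairs where two caps are both exceeded: 4 + 10 + 120 + 10 + 120 + 165 = 429.
By inclusion–exclusion the count is 1540 − 1905 + 429 = 64.

64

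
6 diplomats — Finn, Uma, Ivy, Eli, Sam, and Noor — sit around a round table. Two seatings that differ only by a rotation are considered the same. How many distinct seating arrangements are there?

Seat Finn anywhere (absorbing the rotational symmetry), then permute the other 5: (5)! = 120.

120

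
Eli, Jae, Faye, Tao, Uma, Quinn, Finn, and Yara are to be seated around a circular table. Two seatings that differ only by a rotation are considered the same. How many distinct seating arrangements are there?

5040

Around a circle, 8 distinct people have 8!/8 = (7)! = 5040 rotationally distinct seatings.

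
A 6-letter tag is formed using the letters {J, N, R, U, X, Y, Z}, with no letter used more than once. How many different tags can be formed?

5040

This is a permutation of 6 out of 7: P(7,6) = 7!/1!.
That product is 7 × 6 × 5 × 4 × 3 × 2 = 5040.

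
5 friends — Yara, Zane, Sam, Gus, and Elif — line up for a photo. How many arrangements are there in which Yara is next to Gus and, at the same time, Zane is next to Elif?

24

Treat {Yara,Gus} as one block (2 orders) and {Zane,Elif} as another (2 orders).
That leaves 3 units to arrange: 2 × 2 × 3! = 4 × 6 = 24.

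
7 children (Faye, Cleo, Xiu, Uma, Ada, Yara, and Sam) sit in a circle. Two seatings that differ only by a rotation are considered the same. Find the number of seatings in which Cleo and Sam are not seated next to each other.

480

Without the restriction there are (6)! = 720 seatings.
Seatings with Cleo beside Sam: treat them as a block with 2 internal orders, giving 2 × (5)! = 240.
Subtracting, 720 − 240 = 480.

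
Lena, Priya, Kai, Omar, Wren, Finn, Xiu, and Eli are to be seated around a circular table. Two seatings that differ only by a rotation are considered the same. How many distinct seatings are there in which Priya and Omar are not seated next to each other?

3600

Without the restriction there are (7)! = 5040 seatings.
Seatings with Priya beside Omar: treat them as a block with 2 internal orders, giving 2 × (6)! = 1440.
Subtracting, 5040 − 1440 = 3600.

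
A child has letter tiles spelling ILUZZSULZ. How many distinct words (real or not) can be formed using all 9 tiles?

15120

Letter multiplicities in ILUZZSULZ: I×1, L×2, S×1, U×2, Z×3.
So there are 9! / (3!·2!·2!) = 15120 distinguishable arrangements.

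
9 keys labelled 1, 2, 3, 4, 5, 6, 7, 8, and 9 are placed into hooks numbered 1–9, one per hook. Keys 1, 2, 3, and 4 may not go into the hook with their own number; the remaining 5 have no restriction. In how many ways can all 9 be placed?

229080

Let Aᵢ (for 1 ≤ i ≤ 4) be the placements that put key i in its forbidden hook. Any j of these fix j positions, leaving (9−j)! ways to fill the rest, and there are C(4,j) ways to pick which j.
By inclusion–exclusion, the number of valid placements is Σ_{j=0}^{4} (−1)^j C(4,j)·(9−j)!.
Computing: 362880 − 161280 + 30240 − 2880 + 120 = 229080.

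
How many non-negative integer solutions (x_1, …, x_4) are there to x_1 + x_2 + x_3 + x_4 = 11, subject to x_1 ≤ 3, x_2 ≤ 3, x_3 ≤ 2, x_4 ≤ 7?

Without the upper bounds there are C(14,3) = 364 ways to split 11 among 4 variables.
Subtract solutions that violate a single cap (substitute x_i' = x_i − (cap_i+1)): x_1 ≥ 4 gives C(10,3) = 120; x_2 ≥ 4 gives C(10,3) = 120; x_3 ≥ 3 gives C(11,3) = 165; x_4 ≥ 8 gives C(6,3) = 20. Together 425.
Add back pairs where two caps are both exceeded: 20 + 35 + 0 + 35 + 0 + 1 = 91.
Subtract triples: 1 + 0 + 0 + 0 = 1.
By inclusion–exclusion the count is 364 − 425 + 91 − 1 = 29.

29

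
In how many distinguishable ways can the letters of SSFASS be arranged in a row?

30

The 6 letters of SSFASS have repeats: S appearing 4 times.
The number of distinct arrangements is 6!/(4!) = 720/24 = 30.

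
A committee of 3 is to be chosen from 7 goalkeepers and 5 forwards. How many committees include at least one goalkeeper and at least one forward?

Unrestricted: C(12,3) = 220 ways to pick any 3 of the 12.
Selections missing a whole group: no goalkeepers → C(5,3) = 10; no forwards → C(7,3) = 35.
Both groups omitted at once is impossible, so 220 − 45 = 175.

175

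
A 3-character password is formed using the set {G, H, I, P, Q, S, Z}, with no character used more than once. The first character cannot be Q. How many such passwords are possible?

180

The first character has 7−1 = 6 choices (anything except Q).
The remaining 2 characters are filled from the other 6 symbols without repetition: 6 × 5 = 30.
Total: 6 × 30 = 180.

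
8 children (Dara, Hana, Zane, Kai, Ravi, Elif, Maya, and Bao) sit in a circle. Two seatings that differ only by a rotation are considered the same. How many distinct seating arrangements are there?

5040

Around a circle, 8 distinct people have 8!/8 = (7)! = 5040 rotationally distinct seatings.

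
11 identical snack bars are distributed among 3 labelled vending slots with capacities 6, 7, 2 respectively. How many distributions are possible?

By stars and bars, unrestricted non-negative solutions to x_1+…+x_3 = 11 number C(11+2,2) = 78.
Subtract solutions that violate a single cap (substitute x_i' = x_i − (cap_i+1)): x_1 ≥ 7 gives C(6,2) = 15; x_2 ≥ 8 gives C(5,2) = 10; x_3 ≥ 3 gives C(10,2) = 45. Together 70.
Add back pairs where two caps are both exceeded: 0 + 3 + 1 = 4.
By inclusion–exclusion the count is 78 − 70 + 4 = 12.

12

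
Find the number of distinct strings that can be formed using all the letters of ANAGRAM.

Letter multiplicities in ANAGRAM: A×3, G×1, M×1, N×1, R×1.
So there are 7! / (3!) = 840 distinguishable arrangements.

840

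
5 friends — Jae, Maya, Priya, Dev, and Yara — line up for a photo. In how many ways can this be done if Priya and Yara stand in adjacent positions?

48

Place the 3 others and the Priya-Yara pair as 4 objects in a line; the pair has 2 internal arrangements.
That gives 2 × 4! = 2 × 24 = 48.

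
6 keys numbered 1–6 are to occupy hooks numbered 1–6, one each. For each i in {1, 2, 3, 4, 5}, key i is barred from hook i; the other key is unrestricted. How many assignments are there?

309

Let Aᵢ (for 1 ≤ i ≤ 5) be the placements that put key i in its forbidden hook. Any j of these fix j positions, leaving (6−j)! ways to fill the rest, and there are C(5,j) ways to pick which j.
By inclusion–exclusion, the number of valid placements is Σ_{j=0}^{5} (−1)^j C(5,j)·(6−j)!.
Computing: 720 − 600 + 240 − 60 + 10 − 1 = 309.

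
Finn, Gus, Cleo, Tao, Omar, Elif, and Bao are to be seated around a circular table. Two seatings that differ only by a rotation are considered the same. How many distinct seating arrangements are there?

Around a circle, 7 distinct people have 7!/7 = (6)! = 720 rotationally distinct seatings.

720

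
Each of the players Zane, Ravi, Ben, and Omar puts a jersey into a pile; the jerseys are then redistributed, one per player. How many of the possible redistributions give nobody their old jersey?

Count assignments avoiding every fixed point. For any j of the 4 players fixed to their old jersey, the other 4−j can be arranged in (4−j)! ways.
By inclusion–exclusion this is Σ_{j=0}^{4} (−1)^j C(4,j)·(4−j)!.
Computing: 24 − 24 + 12 − 4 + 1 = 9.

9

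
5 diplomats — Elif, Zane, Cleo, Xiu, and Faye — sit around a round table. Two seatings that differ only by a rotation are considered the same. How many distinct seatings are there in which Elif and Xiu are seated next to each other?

Glue Elif and Xiu into a block (2 internal orders). Seating 4 units around a circle gives (3)! arrangements.
So 2 × (3)! = 2 × 6 = 12.

12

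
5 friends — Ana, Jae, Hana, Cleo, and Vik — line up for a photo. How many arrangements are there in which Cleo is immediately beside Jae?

48

Glue Cleo and Jae into one block (2 internal orders), leaving 4 units to arrange in a row.
That gives 2 × 4! = 2 × 24 = 48.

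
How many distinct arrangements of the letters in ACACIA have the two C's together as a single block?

Treat the 2 copies of C as a single block. The multiset to arrange is then {CC, A, A, A, I}, 5 items in all.
That gives (5)!/(3!) = 20 arrangements.

20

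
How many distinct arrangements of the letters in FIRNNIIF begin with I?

630

With the first slot taken by I, it remains to arrange the other 7 letters (FRNNIIF).
Those 7 letters have F appearing twice, I appearing twice, and N appearing twice, giving (7)!/(2!·2!·2!) = 630.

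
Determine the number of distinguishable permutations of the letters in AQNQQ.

20

The 5 letters of AQNQQ have repeats: Q appearing 3 times.
Dividing 5! = 120 by 3! = 6 for the repeated letters gives 20.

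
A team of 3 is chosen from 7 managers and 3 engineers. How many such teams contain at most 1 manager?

22

Split by how many managers are chosen (0 through 1).
Sum: C(7,0)·C(3,3) + C(7,1)·C(3,2) = 1 + 21 = 22.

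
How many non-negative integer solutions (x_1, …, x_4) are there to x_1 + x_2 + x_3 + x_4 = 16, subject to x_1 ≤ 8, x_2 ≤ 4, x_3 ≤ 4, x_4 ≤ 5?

Without the upper bounds there are C(19,3) = 969 ways to split 16 among 4 variables.
Subtract solutions that violate a single cap (substitute x_i' = x_i − (cap_i+1)): x_1 ≥ 9 gives C(10,3) = 120; x_2 ≥ 5 gives C(14,3) = 364; x_3 ≥ 5 gives C(14,3) = 364; x_4 ≥ 6 gives C(13,3) = 286. Together 1134.
Add back pairs where two caps are both exceeded: 10 + 10 + 4 + 84 + 56 + 56 = 220.
Subtract triples: 0 + 0 + 0 + 1 = 1.
By inclusion–exclusion the count is 969 − 1134 + 220 − 1 = 54.

54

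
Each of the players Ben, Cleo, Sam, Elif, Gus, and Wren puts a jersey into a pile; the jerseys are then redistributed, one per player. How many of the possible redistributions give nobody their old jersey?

265

This is the derangement count D_6: permutations of 6 items with no fixed point.
By inclusion–exclusion this is Σ_{j=0}^{6} (−1)^j C(6,j)·(6−j)!.
Computing: 720 − 720 + 360 − 120 + 30 − 6 + 1 = 265.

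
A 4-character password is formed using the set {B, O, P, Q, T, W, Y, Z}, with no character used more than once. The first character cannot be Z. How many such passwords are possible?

1470

The first character has 8−1 = 7 choices (anything except Z).
The remaining 3 characters are filled from the other 7 symbols without repetition: 7 × 6 × 5 = 210.
Total: 7 × 210 = 1470.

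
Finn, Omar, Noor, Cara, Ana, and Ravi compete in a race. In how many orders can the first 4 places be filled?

360

There are 6 choices for 1st place, 5 for 2nd, and so on down to 3 for position 4.
That gives 6 × 5 × 4 × 3 = 360.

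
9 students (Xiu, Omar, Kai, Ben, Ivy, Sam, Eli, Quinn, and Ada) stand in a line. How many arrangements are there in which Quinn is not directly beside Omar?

There are 9! = 362880 arrangements in all. If Quinn and Omar are adjacent, merging them into one block gives 2·(8)! = 80640 arrangements.
So 362880 − 80640 = 282240 arrangements keep them apart.

282240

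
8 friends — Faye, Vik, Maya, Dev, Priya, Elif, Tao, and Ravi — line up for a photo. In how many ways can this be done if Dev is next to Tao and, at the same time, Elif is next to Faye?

Treat {Dev,Tao} as one block (2 orders) and {Elif,Faye} as another (2 orders).
That leaves 6 units to arrange: 2 × 2 × 6! = 4 × 720 = 2880.

2880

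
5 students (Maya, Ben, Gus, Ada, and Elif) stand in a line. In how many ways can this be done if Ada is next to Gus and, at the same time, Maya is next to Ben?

24

Treat {Ada,Gus} as one block (2 orders) and {Maya,Ben} as another (2 orders).
That leaves 3 units to arrange: 2 × 2 × 3! = 4 × 6 = 24.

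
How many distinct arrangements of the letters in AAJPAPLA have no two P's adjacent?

Total arrangements of AAJPAPLA: 8!/(4!·2!) = 840.
Arrangements with the P's together: treat PP as one letter, giving (7)!/(4!) = 210.
Hence 840 − 210 = 630.

630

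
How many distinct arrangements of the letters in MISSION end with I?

360

With the last slot taken by I, it remains to arrange the other 6 letters (MSSION).
Those 6 letters have S appearing twice, giving (6)!/(2!) = 360.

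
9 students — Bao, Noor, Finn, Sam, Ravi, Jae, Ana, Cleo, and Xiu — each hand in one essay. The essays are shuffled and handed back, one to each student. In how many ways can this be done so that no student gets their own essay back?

133496

Let Aᵢ be the assignments in which student i gets their own essay. We want the size of the complement of A₁∪…∪A_9.
By inclusion–exclusion this is Σ_{j=0}^{9} (−1)^j C(9,j)·(9−j)!.
Computing: 362880 − 362880 + 181440 − 60480 + 15120 − 3024 + 504 − 72 + 9 − 1 = 133496.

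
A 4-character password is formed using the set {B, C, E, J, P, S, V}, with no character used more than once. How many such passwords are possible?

840

Choose and order 4 of the 7 symbols: the first character has 7 options, the next 6, then 5, 4.
That product is 7 × 6 × 5 × 4 = 840.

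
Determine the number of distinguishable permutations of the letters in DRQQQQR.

105

Letter multiplicities in DRQQQQR: D×1, Q×4, R×2.
Dividing 7! = 5040 by 4!·2! = 48 for the repeated letters gives 105.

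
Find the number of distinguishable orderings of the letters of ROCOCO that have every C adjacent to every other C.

20

Treat the 2 copies of C as a single block. The multiset to arrange is then {CC, O, O, O, R}, 5 items in all.
That gives (5)!/(3!) = 20 arrangements.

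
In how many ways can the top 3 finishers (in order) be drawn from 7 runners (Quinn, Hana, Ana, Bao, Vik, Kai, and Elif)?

210

This is an ordered selection of 3 from 7: P(7,3).
That gives 7 × 6 × 5 = 210.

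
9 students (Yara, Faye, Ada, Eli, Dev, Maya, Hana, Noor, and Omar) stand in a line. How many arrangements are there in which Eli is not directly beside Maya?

Of the 9! = 362880 arrangements, those with Eli and Maya adjacent number 2 × 8! = 80640 (treat the pair as a block with 2 internal orders).
So 362880 − 80640 = 282240 arrangements keep them apart.

282240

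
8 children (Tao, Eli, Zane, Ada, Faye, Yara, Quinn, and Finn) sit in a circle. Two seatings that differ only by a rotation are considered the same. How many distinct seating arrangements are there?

5040

Seat Tao anywhere (absorbing the rotational symmetry), then permute the other 7: (7)! = 5040.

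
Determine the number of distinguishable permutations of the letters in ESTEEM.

120

ESTEEM has 6 letters with E appearing 3 times.
Dividing 6! = 720 by 3! = 6 for the repeated letters gives 120.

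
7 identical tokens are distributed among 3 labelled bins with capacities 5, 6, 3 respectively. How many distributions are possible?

22

Ignoring the caps, the number of non-negative solutions to x_1+…+x_3 = 7 is C(9,2) = 36.
Subtract solutions that violate a single cap (substitute x_i' = x_i − (cap_i+1)): x_1 ≥ 6 gives C(3,2) = 3; x_2 ≥ 7 gives C(2,2) = 1; x_3 ≥ 4 gives C(5,2) = 10. Together 14.
No two caps can be exceeded simultaneously, so the pair terms are all 0.
By inclusion–exclusion the count is 36 − 14 + 0 = 22.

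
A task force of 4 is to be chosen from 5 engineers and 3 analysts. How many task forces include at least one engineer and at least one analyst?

Unrestricted: C(8,4) = 70 ways to pick any 4 of the 8.
Subtract selections that omit an entire group: no engineers → C(3,4) = 0; no analysts → C(5,4) = 5.
Both groups omitted at once is impossible, so 70 − 5 = 65.

65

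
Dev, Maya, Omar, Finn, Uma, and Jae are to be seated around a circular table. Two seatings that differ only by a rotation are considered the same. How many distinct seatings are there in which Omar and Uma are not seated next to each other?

72

Without the restriction there are (5)! = 120 seatings.
Those with Omar next to Uma: fuse the pair into one unit and seat 5 units around a circle — 2·(4)! = 48.
Subtracting, 120 − 48 = 72.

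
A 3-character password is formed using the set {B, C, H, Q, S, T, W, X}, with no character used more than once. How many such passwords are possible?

336

This is a permutation of 3 out of 8: P(8,3) = 8!/5!.
8 × 7 × 6 = 336.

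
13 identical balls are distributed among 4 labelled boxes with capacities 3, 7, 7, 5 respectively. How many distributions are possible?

136

Without the upper bounds there are C(16,3) = 560 ways to split 13 among 4 boxes.
Subtract solutions that violate a single cap (substitute x_i' = x_i − (cap_i+1)): x_1 ≥ 4 gives C(12,3) = 220; x_2 ≥ 8 gives C(8,3) = 56; x_3 ≥ 8 gives C(8,3) = 56; x_4 ≥ 6 gives C(10,3) = 120. Together 452.
Add back pairs where two caps are both exceeded: 4 + 4 + 20 + 0 + 0 + 0 = 28.
By inclusion–exclusion the count is 560 − 452 + 28 = 136.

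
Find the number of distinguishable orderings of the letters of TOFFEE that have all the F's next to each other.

60

Treat the 2 copies of F as a single block. The multiset to arrange is then {FF, E, E, O, T}, 5 items in all.
That gives (5)!/(2!) = 60 arrangements.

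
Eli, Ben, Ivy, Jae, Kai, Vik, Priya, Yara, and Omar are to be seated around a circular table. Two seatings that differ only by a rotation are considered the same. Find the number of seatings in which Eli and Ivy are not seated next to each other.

30240

All circular seatings of 9 people number (8)! = 40320.
Those with Eli next to Ivy: fuse the pair into one unit and seat 8 units around a circle — 2·(7)! = 10080.
Subtracting, 40320 − 10080 = 30240.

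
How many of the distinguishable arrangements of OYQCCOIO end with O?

With the last slot taken by O, it remains to arrange the other 7 letters (YQCCOIO).
Those 7 letters have C appearing twice and O appearing twice, giving (7)!/(2!·2!) = 1260.

1260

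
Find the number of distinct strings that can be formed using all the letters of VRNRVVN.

Letter multiplicities in VRNRVVN: N×2, R×2, V×3.
The number of distinct arrangements is 7!/(3!·2!·2!) = 5040/24 = 210.

210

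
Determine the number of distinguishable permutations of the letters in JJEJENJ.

The 7 letters of JJEJENJ have repeats: E appearing twice and J appearing 4 times.
Dividing 7! = 5040 by 4!·2! = 48 for the repeated letters gives 105.

105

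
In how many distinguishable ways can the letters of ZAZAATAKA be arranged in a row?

1512

Letter multiplicities in ZAZAATAKA: A×5, K×1, T×1, Z×2.
The number of distinct arrangements is 9!/(5!·2!) = 362880/240 = 1512.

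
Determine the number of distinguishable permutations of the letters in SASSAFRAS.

2520

The 9 letters of SASSAFRAS have repeats: A appearing 3 times and S appearing 4 times.
The number of distinct arrangements is 9!/(4!·3!) = 362880/144 = 2520.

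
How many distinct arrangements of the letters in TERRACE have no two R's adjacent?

900

There are 7!/(2!·2!) = 1260 arrangements of TERRACE in total.
If the two R's are adjacent, glue them into one block, leaving 6 items to arrange: (6)!/(2!) = 360 ways.
Hence 1260 − 360 = 900.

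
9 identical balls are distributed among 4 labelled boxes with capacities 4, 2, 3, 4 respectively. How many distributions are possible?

30

By stars and bars, unrestricted non-negative solutions to x_1+…+x_4 = 9 number C(9+3,3) = 220.
Subtract solutions that violate a single cap (substitute x_i' = x_i − (cap_i+1)): x_1 ≥ 5 gives C(7,3) = 35; x_2 ≥ 3 gives C(9,3) = 84; x_3 ≥ 4 gives C(8,3) = 56; x_4 ≥ 5 gives C(7,3) = 35. Together 210.
Add back pairs where two caps are both exceeded: 4 + 1 + 0 + 10 + 4 + 1 = 20.
By inclusion–exclusion the count is 220 − 210 + 20 = 30.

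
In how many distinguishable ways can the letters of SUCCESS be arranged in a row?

420

Letter multiplicities in SUCCESS: C×2, E×1, S×3, U×1.
The number of distinct arrangements is 7!/(3!·2!) = 5040/12 = 420.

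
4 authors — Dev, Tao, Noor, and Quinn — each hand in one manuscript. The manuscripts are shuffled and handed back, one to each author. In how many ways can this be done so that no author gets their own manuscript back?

Count assignments avoiding every fixed point. For any j of the 4 authors fixed to their own manuscript, the other 4−j can be arranged in (4−j)! ways.
By inclusion–exclusion this is Σ_{j=0}^{4} (−1)^j C(4,j)·(4−j)!.
Computing: 24 − 24 + 12 − 4 + 1 = 9.

9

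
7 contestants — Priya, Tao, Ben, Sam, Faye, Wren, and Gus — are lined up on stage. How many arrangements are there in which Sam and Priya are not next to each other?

Of the 7! = 5040 arrangements, those with Sam and Priya adjacent number 2 × 6! = 1440 (treat the pair as a block with 2 internal orders).
So 5040 − 1440 = 3600 arrangements keep them apart.

3600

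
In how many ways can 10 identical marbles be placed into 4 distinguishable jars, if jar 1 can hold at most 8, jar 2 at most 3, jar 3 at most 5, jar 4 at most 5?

Ignoring the caps, the number of non-negative solutions to x_1+…+x_4 = 10 is C(13,3) = 286.
Subtract solutions that violate a single cap (substitute x_i' = x_i − (cap_i+1)): x_1 ≥ 9 gives C(4,3) = 4; x_2 ≥ 4 gives C(9,3) = 84; x_3 ≥ 6 gives C(7,3) = 35; x_4 ≥ 6 gives C(7,3) = 35. Together 158.
Add back pairs where two caps are both exceeded: 0 + 0 + 0 + 1 + 1 + 0 = 2.
By inclusion–exclusion the count is 286 − 158 + 2 = 130.

130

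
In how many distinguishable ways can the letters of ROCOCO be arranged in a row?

The 6 letters of ROCOCO have repeats: C appearing twice and O appearing 3 times.
So there are 6! / (3!·2!) = 60 distinguishable arrangements.

60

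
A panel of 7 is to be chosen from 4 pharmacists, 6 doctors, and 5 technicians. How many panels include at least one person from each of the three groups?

Total 7-person selections from all 15: C(15,7) = 6435.
Subtract selections that omit an entire group: no pharmacists → C(11,7) = 330; no doctors → C(9,7) = 36; no technicians → C(10,7) = 120.
Add back selections omitting two groups (i.e. drawn from a single group): C(4,7) + C(6,7) + C(5,7) = 0.
By inclusion–exclusion: 6435 − 486 + 0 = 5949.

5949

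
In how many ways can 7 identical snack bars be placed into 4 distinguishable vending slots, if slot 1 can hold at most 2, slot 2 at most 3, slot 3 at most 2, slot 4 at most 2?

Ignoring the caps, the number of non-negative solutions to x_1+…+x_4 = 7 is C(10,3) = 120.
Subtract solutions that violate a single cap (substitute x_i' = x_i − (cap_i+1)): x_1 ≥ 3 gives C(7,3) = 35; x_2 ≥ 4 gives C(6,3) = 20; x_3 ≥ 3 gives C(7,3) = 35; x_4 ≥ 3 gives C(7,3) = 35. Together 125.
Add back pairs where two caps are both exceeded: 1 + 4 + 4 + 1 + 1 + 4 = 15.
By inclusion–exclusion the count is 120 − 125 + 15 = 10.

10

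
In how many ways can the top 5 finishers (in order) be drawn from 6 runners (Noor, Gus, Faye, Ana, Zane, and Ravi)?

720

There are 6 choices for 1st place, 5 for 2nd, and so on down to 2 for position 5.
That gives 6 × 5 × 4 × 3 × 2 = 720.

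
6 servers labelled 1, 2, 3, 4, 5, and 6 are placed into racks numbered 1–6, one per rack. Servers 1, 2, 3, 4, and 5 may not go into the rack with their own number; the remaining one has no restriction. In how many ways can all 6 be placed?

309

Let Aᵢ (for 1 ≤ i ≤ 5) be the placements that put server i in its forbidden rack. Any j of these fix j positions, leaving (6−j)! ways to fill the rest, and there are C(5,j) ways to pick which j.
By inclusion–exclusion, the number of valid placements is Σ_{j=0}^{5} (−1)^j C(5,j)·(6−j)!.
Computing: 720 − 600 + 240 − 60 + 10 − 1 = 309.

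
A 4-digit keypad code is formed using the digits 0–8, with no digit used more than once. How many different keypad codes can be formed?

3024

With no repetition, fill the 4 digits in order: 9 choices, then 8, down to 6.
9 × 8 × 7 × 6 = 3024.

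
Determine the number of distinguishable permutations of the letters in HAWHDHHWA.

Letter multiplicities in HAWHDHHWA: A×2, D×1, H×4, W×2.
So there are 9! / (4!·2!·2!) = 3780 distinguishable arrangements.

3780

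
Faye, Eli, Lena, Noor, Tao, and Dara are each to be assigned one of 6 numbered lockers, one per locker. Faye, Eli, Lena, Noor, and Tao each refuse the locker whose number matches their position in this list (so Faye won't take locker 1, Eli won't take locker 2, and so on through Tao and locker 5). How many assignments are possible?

309

Let Aᵢ (for 1 ≤ i ≤ 5) be the placements that put person i in their forbidden locker. Any j of these fix j positions, leaving (6−j)! ways to fill the rest, and there are C(5,j) ways to pick which j.
By inclusion–exclusion, the number of valid placements is Σ_{j=0}^{5} (−1)^j C(5,j)·(6−j)!.
Computing: 720 − 600 + 240 − 60 + 10 − 1 = 309.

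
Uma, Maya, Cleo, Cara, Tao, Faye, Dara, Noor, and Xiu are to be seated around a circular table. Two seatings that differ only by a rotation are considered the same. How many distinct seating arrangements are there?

Fix one person's seat to break rotational symmetry; the remaining 8 people can be arranged in (8)! = 40320 ways.

40320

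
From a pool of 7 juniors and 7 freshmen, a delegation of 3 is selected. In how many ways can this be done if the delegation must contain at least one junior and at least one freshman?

Total 3-person selections from all 14: C(14,3) = 364.
Subtract selections that omit an entire group: no juniors → C(7,3) = 35; no freshmen → C(7,3) = 35.
Both groups omitted at once is impossible, so 364 − 70 = 294.

294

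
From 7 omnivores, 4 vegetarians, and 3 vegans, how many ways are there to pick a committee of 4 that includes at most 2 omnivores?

Split by how many omnivores are chosen (0 through 2).
Sum: C(7,0)·C(7,4) + C(7,1)·C(7,3) + C(7,2)·C(7,2) = 35 + 245 + 441 = 721.

721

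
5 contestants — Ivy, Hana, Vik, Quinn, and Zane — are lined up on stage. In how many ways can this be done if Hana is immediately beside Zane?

Glue Hana and Zane into one block (2 internal orders), leaving 4 units to arrange in a row.
So the count is 2·(4)! = 48.

48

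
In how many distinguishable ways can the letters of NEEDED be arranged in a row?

60

Letter multiplicities in NEEDED: D×2, E×3, N×1.
Dividing 6! = 720 by 3!·2! = 12 for the repeated letters gives 60.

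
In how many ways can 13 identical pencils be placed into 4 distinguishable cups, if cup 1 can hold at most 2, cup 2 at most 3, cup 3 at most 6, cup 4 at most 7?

By stars and bars, unrestricted non-negative solutions to x_1+…+x_4 = 13 number C(13+3,3) = 560.
Subtract solutions that violate a single cap (substitute x_i' = x_i − (cap_i+1)): x_1 ≥ 3 gives C(13,3) = 286; x_2 ≥ 4 gives C(12,3) = 220; x_3 ≥ 7 gives C(9,3) = 84; x_4 ≥ 8 gives C(8,3) = 56. Together 646.
Add back pairs where two caps are both exceeded: 84 + 20 + 10 + 10 + 4 + 0 = 128.
By inclusion–exclusion the count is 560 − 646 + 128 = 42.

42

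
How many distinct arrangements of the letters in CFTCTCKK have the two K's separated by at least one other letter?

Total arrangements of CFTCTCKK: 8!/(3!·2!·2!) = 1680.
If the two K's are adjacent, glue them into one block, leaving 7 items to arrange: (7)!/(3!·2!) = 420 ways.
Subtracting, 1680 − 420 = 1260 arrangements keep the K's apart.

1260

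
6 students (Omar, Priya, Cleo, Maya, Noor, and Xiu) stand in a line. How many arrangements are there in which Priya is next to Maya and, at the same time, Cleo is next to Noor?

96

Treat {Priya,Maya} as one block (2 orders) and {Cleo,Noor} as another (2 orders).
That leaves 4 units to arrange: 2 × 2 × 4! = 4 × 24 = 96.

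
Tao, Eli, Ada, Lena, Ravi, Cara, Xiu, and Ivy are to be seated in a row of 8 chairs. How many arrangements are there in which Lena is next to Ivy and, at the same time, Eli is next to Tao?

Treat {Lena,Ivy} as one block (2 orders) and {Eli,Tao} as another (2 orders).
That leaves 6 units to arrange: 2 × 2 × 6! = 4 × 720 = 2880.

2880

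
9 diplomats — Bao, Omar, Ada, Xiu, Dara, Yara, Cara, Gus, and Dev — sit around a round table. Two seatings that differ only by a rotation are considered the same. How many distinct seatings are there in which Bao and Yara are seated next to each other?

10080

Treat {Bao, Yara} as one unit (2 internal orders) and seat the resulting 8 units around the table: (7)! circular arrangements.
So 2 × (7)! = 2 × 5040 = 10080.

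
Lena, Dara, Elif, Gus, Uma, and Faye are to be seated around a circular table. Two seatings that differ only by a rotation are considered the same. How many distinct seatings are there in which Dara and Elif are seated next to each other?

48

Glue Dara and Elif into a block (2 internal orders). Seating 5 units around a circle gives (4)! arrangements.
So 2 × (4)! = 2 × 24 = 48.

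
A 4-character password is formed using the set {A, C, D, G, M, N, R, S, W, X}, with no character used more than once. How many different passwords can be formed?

This is a permutation of 4 out of 10: P(10,4) = 10!/6!.
10 × 9 × 8 × 7 = 5040.

5040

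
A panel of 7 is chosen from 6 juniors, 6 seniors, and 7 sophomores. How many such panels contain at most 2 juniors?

31317

Split by how many juniors are chosen (0 through 2).
Sum: C(6,0)·C(13,7) + C(6,1)·C(13,6) + C(6,2)·C(13,5) = 1716 + 10296 + 19305 = 31317.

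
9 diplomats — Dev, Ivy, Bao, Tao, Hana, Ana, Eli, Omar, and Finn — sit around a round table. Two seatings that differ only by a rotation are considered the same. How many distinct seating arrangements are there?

Seat Dev anywhere (absorbing the rotational symmetry), then permute the other 8: (8)! = 40320.

40320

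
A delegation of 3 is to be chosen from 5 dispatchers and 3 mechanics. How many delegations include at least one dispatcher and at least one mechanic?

45

Total 3-person selections from all 8: C(8,3) = 56.
Subtract selections that omit an entire group: no dispatchers → C(3,3) = 1; no mechanics → C(5,3) = 10.
Both groups omitted at once is impossible, so 56 − 11 = 45.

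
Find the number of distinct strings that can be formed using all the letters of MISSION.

The 7 letters of MISSION have repeats: I appearing twice and S appearing twice.
The number of distinct arrangements is 7!/(2!·2!) = 5040/4 = 1260.

1260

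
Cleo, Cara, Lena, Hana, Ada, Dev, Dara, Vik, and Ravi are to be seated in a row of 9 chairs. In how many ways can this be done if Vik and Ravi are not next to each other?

There are 9! = 362880 arrangements in all. If Vik and Ravi are adjacent, merging them into one block gives 2·(8)! = 80640 arrangements.
So 362880 − 80640 = 282240 arrangements keep them apart.

282240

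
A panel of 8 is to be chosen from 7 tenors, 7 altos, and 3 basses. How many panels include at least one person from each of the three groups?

Total 8-person selections from all 17: C(17,8) = 24310.
Subtract selections that omit an entire group: no tenors → C(10,8) = 45; no altos → C(10,8) = 45; no basses → C(14,8) = 3003.
Add back selections omitting two groups (i.e. drawn from a single group): C(7,8) + C(7,8) + C(3,8) = 0.
By inclusion–exclusion: 24310 − 3093 + 0 = 21217.

21217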